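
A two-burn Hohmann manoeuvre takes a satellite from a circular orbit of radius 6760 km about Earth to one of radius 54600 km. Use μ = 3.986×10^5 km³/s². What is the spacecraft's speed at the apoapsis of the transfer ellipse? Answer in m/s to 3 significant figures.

v = 1270 m/s

Semi-major axis of the transfer orbit: a_t = (6760 + 54600)/2 = 30680 km.
At apoapsis, r = 54600 km.
From the vis-viva equation, v = √[μ(2/r − 1/a_t)] = 1.268 km/s.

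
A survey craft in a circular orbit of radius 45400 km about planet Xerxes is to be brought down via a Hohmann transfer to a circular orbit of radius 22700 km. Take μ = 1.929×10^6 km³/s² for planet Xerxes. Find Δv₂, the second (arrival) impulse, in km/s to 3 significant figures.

Transfer-ellipse semi-major axis a_t = (r₁ + r₂)/2 = (45400 + 22700)/2 = 34050 km.
On the circular orbit at r = 22700 km, v_c = √(μ/r) = 9.2183 km/s.
Vis-viva on the transfer ellipse at r = 22700 km gives v_t = √[μ(2/r − 1/a_t)] = 10.644 km/s.
Δv₂ = |v_t − v_c| = |10.644 − 9.2183| = 1.426 km/s.

Δv₂ = 1.43 km/s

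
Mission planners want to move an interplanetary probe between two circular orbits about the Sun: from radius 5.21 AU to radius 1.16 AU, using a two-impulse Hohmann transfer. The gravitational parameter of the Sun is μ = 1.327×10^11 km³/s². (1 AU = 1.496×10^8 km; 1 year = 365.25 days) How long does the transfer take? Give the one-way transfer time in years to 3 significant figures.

t = 2.84 years

In km: r₁ = 5.21 × 1.496×10^8 = 7.79416×10^8 km; r₂ = 1.16 × 1.496×10^8 = 1.73536×10^8 km.
The Hohmann ellipse has a_t = (r₁ + r₂)/2 = 4.76476×10^8 km.
Half the transfer-orbit period gives t = π√(a_t³/μ) = 8.970×10^7 s.
Converting: 8.970×10^7 s ÷ 3.15576×10^7 s/year (365.25 × 86400) = 2.84 years.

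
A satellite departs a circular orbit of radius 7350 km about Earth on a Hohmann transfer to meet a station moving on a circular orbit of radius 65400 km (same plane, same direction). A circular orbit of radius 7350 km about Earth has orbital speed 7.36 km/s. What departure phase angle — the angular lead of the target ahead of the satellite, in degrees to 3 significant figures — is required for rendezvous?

From the circular-orbit relation v² = μ/r at r = 7350 km: μ = v²r = (7.36)² × 7350 = 3.98147×10^5 km³/s².
Semi-major axis of the transfer orbit: a_t = (7350 + 65400)/2 = 36375 km.
Transfer time t = π√(a_t³/μ) = 34540 s.
The target's mean motion on its circular orbit is ω₂ = √(μ/r₂³) = 3.773×10^-5 rad/s.
Angle swept by the target during transfer: ω₂·t = 1.303 rad = 74.66°.
The satellite traverses 180° on the transfer ellipse, so the target must lead by 180° − 74.66° = 105°.

φ = 105°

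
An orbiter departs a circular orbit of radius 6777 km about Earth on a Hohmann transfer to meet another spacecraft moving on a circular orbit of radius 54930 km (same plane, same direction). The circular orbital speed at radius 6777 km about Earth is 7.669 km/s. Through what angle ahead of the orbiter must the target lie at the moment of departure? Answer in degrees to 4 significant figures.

φ = 104.2°

From the circular-orbit relation v² = μ/r at r = 6777 km: μ = v²r = (7.669)² × 6777 = 3.98580×10^5 km³/s².
Transfer-ellipse semi-major axis a_t = (r₁ + r₂)/2 = (6777 + 54930)/2 = 30853.5 km.
Transfer time t = π√(a_t³/μ) = 26968 s.
Target angular speed ω₂ = √(μ/r₂³) = 4.9039×10^-5 rad/s.
Angle swept by the target during transfer: ω₂·t = 1.3225 rad = 75.77°.
Arrival is 180° from departure on the ellipse, so φ = 180° − 75.77° = 104.2°.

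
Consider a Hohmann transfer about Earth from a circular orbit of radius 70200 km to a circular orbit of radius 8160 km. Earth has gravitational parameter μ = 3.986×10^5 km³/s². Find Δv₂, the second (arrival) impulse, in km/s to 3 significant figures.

Semi-major axis of the transfer orbit: a_t = (70200 + 8160)/2 = 39180 km.
On the circular orbit at r = 8160 km, v_c = √(μ/r) = 6.989 km/s.
Transfer-orbit speed at the same r (vis-viva, a = a_t): v_t = √[μ(2/r − 1/a_t)] = 9.355 km/s.
Δv₂ = |v_t − v_c| = |9.355 − 6.989| = 2.366 km/s.

Δv₂ = 2.37 km/s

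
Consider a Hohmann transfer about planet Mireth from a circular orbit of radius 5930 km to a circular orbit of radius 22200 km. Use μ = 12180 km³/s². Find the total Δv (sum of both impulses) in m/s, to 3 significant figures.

Transfer-ellipse semi-major axis a_t = (r₁ + r₂)/2 = (5930 + 22200)/2 = 14065 km.
At r₁ the circular-orbit speed is v₁ = √(μ/r₁) = 1.433165 km/s.
On the transfer ellipse at r₁, vis-viva gives v_p = √[μ(2/r₁ − 1/a_t)] = 1.800541 km/s.
First burn Δv₁ = |v_p − v₁| = 0.36738 km/s.
Circular speed at r₂: v₂ = √(μ/r₂) = 0.74071 km/s.
Transfer-orbit speed at r₂: v_a = √[μ(2/r₂ − 1/a_t)] = 0.48096 km/s.
Second burn Δv₂ = |v₂ − v_a| = 0.25975 km/s.
Total Δv = Δv₁ + Δv₂ = 0.6271 km/s.

Δv = 627 m/s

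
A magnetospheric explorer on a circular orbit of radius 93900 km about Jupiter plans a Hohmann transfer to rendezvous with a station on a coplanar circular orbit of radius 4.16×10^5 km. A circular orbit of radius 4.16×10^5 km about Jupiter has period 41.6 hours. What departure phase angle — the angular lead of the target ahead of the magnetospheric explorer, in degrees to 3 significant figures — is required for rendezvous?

From Kepler's third law T² = 4π²r³/μ at r = 4.16×10^5 km, T = 41.6 hours = 41.6 × 3600 s = 1.4976×10^5 s: μ = 4π²r³/T² = 1.26721×10^8 km³/s².
Transfer-ellipse semi-major axis a_t = (r₁ + r₂)/2 = (93900 + 4.160×10^5)/2 = 2.5495×10^5 km.
The half-period of the transfer ellipse is t = π√(a_t³/μ) = 35926 s.
The target's mean motion on its circular orbit is ω₂ = √(μ/r₂³) = 4.1955×10^-5 rad/s.
Angle swept by the target during transfer: ω₂·t = 1.5073 rad = 86.36°.
Arrival is 180° from departure on the ellipse, so φ = 180° − 86.36° = 93.6°.

φ = 93.6°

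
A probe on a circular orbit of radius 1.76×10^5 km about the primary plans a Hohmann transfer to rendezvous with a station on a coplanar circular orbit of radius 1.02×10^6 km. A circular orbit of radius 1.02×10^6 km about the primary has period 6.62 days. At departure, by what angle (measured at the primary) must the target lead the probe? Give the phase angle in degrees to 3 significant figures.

φ = 99.2°

From Kepler's third law T² = 4π²r³/μ at r = 1.02×10^6 km, T = 6.62 days = 6.62 × 86400 s = 5.71968×10^5 s: μ = 4π²r³/T² = 1.28061×10^8 km³/s².
Transfer-ellipse semi-major axis a_t = (r₁ + r₂)/2 = (1.760×10^5 + 1.020×10^6)/2 = 5.980×10^5 km.
Transfer time t = π√(a_t³/μ) = 1.2838×10^5 s.
Target angular speed ω₂ = √(μ/r₂³) = 1.0985×10^-5 rad/s.
Angle swept by the target during transfer: ω₂·t = 1.4103 rad = 80.80°.
The probe traverses 180° on the transfer ellipse, so the target must lead by 180° − 80.80° = 99.2°.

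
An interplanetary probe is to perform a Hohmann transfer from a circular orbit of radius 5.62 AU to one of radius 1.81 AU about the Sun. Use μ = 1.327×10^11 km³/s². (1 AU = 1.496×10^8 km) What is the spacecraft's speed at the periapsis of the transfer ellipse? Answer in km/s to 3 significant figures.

In km: r₁ = 5.62 × 1.496×10^8 = 8.40752×10^8 km; r₂ = 1.81 × 1.496×10^8 = 2.70776×10^8 km.
The Hohmann ellipse has a_t = (r₁ + r₂)/2 = 5.55764×10^8 km.
At periapsis, r = 2.70776×10^8 km.
Vis-viva: v = √[μ(2/r − 1/a_t)] = √[1.327×10^11 × (2/2.70776×10^8 − 1/5.55764×10^8)] = 27.23 km/s.

v = 27.2 km/s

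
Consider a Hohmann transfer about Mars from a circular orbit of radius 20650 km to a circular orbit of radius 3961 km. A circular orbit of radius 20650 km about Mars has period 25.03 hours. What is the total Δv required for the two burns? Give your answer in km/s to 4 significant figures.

From Kepler's third law T² = 4π²r³/μ at r = 20650 km, T = 25.03 hours = 25.03 × 3600 s = 90108 s: μ = 4π²r³/T² = 42814.7 km³/s².
Transfer-ellipse semi-major axis a_t = (r₁ + r₂)/2 = (20650 + 3961)/2 = 12305.5 km.
At r₁ the circular-orbit speed is v₁ = √(μ/r₁) = 1.4399 km/s.
On the transfer ellipse at r₁, v² = μ(2/r − 1/a) gives v_a = √[μ(2/r₁ − 1/a_t)] = 0.81694 km/s.
First burn Δv₁ = |v_a − v₁| = 0.6230 km/s.
Circular speed at r₂: v₂ = √(μ/r₂) = 3.2877 km/s.
Transfer-orbit speed at r₂: v_p = √[μ(2/r₂ − 1/a_t)] = 4.2590 km/s.
Second burn Δv₂ = |v₂ − v_p| = 0.9713 km/s.
Δv = Δv₁ + Δv₂ = 0.6230 + 0.9713 = 1.594 km/s.

Δv = 1.594 km/s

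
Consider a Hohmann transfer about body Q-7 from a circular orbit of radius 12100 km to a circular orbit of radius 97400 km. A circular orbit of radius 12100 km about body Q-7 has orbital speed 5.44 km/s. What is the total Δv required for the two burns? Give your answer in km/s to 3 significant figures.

Δv = 2.83 km/s

From the circular-orbit relation v² = μ/r at r = 12100 km: μ = v²r = (5.44)² × 12100 = 3.58083×10^5 km³/s².
Semi-major axis of the transfer orbit: a_t = (12100 + 97400)/2 = 54750 km.
At r₁ the circular-orbit speed is v₁ = √(μ/r₁) = 5.440 km/s.
Transfer-orbit speed at r₁ (vis-viva equation): v_p = √[μ(2/r₁ − 1/a_t)] = 7.256 km/s.
First burn Δv₁ = |v_p − v₁| = 1.816 km/s.
Circular speed at r₂: v₂ = √(μ/r₂) = 1.917 km/s.
Transfer-orbit speed at r₂: v_a = √[μ(2/r₂ − 1/a_t)] = 0.9014 km/s.
Second burn Δv₂ = |v₂ − v_a| = 1.016 km/s.
Δv = Δv₁ + Δv₂ = 1.816 + 1.016 = 2.832 km/s.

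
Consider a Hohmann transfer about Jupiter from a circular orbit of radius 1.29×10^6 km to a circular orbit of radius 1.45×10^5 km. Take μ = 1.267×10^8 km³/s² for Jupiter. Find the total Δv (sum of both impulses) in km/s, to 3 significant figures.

Δv = 15.5 km/s

Semi-major axis of the transfer orbit: a_t = (1.290×10^6 + 1.450×10^5)/2 = 7.175×10^5 km.
Circular speed at r₁: v₁ = √(μ/r₁) = √(1.267×10^8/1.290×10^6) = 9.9105 km/s.
On the transfer ellipse at r₁, vis-viva equation gives v_a = √[μ(2/r₁ − 1/a_t)] = 4.4552 km/s.
First burn Δv₁ = |v_a − v₁| = 5.4553 km/s.
Circular speed at r₂: v₂ = √(μ/r₂) = 29.560 km/s.
Transfer-orbit speed at r₂: v_p = √[μ(2/r₂ − 1/a_t)] = 39.636 km/s.
Second burn Δv₂ = |v₂ − v_p| = 10.076 km/s.
Δv = Δv₁ + Δv₂ = 5.4553 + 10.076 = 15.53 km/s.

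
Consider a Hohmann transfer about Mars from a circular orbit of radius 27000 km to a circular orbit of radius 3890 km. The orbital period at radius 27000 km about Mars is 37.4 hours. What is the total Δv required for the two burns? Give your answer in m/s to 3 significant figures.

From Kepler's third law T² = 4π²r³/μ at r = 27000 km, T = 37.4 hours = 37.4 × 3600 s = 1.3464×10^5 s: μ = 4π²r³/T² = 42865.0 km³/s².
Semi-major axis of the transfer orbit: a_t = (27000 + 3890)/2 = 15445 km.
At r₁ the circular-orbit speed is v₁ = √(μ/r₁) = 1.260 km/s.
Transfer-orbit speed at r₁ (v² = μ(2/r − 1/a)): v_a = √[μ(2/r₁ − 1/a_t)] = 0.6323 km/s.
First burn Δv₁ = |v_a − v₁| = 0.6277 km/s.
Circular speed at r₂: v₂ = √(μ/r₂) = 3.320 km/s.
Transfer-orbit speed at r₂: v_p = √[μ(2/r₂ − 1/a_t)] = 4.389 km/s.
Second burn Δv₂ = |v₂ − v_p| = 1.069 km/s.
Total Δv = Δv₁ + Δv₂ = 1.697 km/s.

Δv = 1700 m/s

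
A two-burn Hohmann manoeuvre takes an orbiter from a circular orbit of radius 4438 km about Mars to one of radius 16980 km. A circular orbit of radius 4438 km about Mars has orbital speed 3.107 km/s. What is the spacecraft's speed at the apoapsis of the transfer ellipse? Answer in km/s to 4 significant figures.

From the circular-orbit relation v² = μ/r at r = 4438 km: μ = v²r = (3.107)² × 4438 = 42842.0 km³/s².
Semi-major axis of the transfer orbit: a_t = (4438 + 16980)/2 = 10709 km.
The apoapsis of the transfer ellipse is at r = 16980 km.
From the vis-viva equation, v = √[μ(2/r − 1/a_t)] = 1.023 km/s.

v = 1.023 km/s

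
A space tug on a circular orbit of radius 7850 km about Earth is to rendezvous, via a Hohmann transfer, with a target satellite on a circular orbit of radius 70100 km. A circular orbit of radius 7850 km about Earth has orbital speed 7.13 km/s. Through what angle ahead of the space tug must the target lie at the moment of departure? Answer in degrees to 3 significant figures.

φ = 105°

From the circular-orbit relation v² = μ/r at r = 7850 km: μ = v²r = (7.13)² × 7850 = 3.99070×10^5 km³/s².
The Hohmann ellipse has a_t = (r₁ + r₂)/2 = 38975 km.
The half-period of the transfer ellipse is t = π√(a_t³/μ) = 38265 s.
The target's mean motion on its circular orbit is ω₂ = √(μ/r₂³) = 3.4037×10^-5 rad/s.
Angle swept by the target during transfer: ω₂·t = 1.3024 rad = 74.62°.
Arrival is 180° from departure on the ellipse, so φ = 180° − 74.62° = 105°.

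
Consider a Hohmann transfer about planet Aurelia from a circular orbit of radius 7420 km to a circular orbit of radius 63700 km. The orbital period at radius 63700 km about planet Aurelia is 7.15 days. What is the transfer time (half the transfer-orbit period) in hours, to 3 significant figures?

From Kepler's third law T² = 4π²r³/μ at r = 63700 km, T = 7.15 days = 7.15 × 86400 s = 6.1776×10^5 s: μ = 4π²r³/T² = 26738.6 km³/s².
The Hohmann ellipse has a_t = (r₁ + r₂)/2 = 35560 km.
Half the transfer-orbit period gives t = π√(a_t³/μ) = 1.288×10^5 s.
Converting: 1.288×10^5 s ÷ 3600 s/hour = 35.8 hours.

t = 35.8 hours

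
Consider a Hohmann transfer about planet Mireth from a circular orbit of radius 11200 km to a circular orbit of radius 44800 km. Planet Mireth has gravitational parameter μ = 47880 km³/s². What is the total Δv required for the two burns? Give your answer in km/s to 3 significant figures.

Semi-major axis of the transfer orbit: a_t = (11200 + 44800)/2 = 28000 km.
At r₁ the circular-orbit speed is v₁ = √(μ/r₁) = 2.0676 km/s.
Transfer-orbit speed at r₁ (vis-viva equation): v_p = √[μ(2/r₁ − 1/a_t)] = 2.6153 km/s.
First burn Δv₁ = |v_p − v₁| = 0.5477 km/s.
Circular speed at r₂: v₂ = √(μ/r₂) = 1.0338 km/s.
Transfer-orbit speed at r₂: v_a = √[μ(2/r₂ − 1/a_t)] = 0.65383 km/s.
Second burn Δv₂ = |v₂ − v_a| = 0.3800 km/s.
Δv = Δv₁ + Δv₂ = 0.5477 + 0.3800 = 0.9277 km/s.

Δv = 0.928 km/s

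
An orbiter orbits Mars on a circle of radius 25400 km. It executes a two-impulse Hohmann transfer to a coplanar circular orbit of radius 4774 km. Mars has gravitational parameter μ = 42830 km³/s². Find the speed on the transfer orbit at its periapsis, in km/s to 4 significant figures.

v = 3.886 km/s

Transfer-ellipse semi-major axis a_t = (r₁ + r₂)/2 = (25400 + 4774)/2 = 15087 km.
At periapsis, r = 4774 km.
From the vis-viva equation, v = √[μ(2/r − 1/a_t)] = 3.886 km/s.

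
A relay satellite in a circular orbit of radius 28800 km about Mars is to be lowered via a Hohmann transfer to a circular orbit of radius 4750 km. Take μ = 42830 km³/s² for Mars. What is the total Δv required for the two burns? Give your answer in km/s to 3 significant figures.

Δv = 1.50 km/s

Semi-major axis of the transfer orbit: a_t = (28800 + 4750)/2 = 16775 km.
At r₁ the circular-orbit speed is v₁ = √(μ/r₁) = 1.2195 km/s.
On the transfer ellipse at r₁, v² = μ(2/r − 1/a) gives v_a = √[μ(2/r₁ − 1/a_t)] = 0.64892 km/s.
First burn Δv₁ = |v_a − v₁| = 0.5706 km/s.
At r₂, v₂ = √(μ/r₂) = 3.0028 km/s.
Transfer-orbit speed at r₂: v_p = √[μ(2/r₂ − 1/a_t)] = 3.9345 km/s.
Second burn Δv₂ = |v₂ − v_p| = 0.9317 km/s.
Δv = Δv₁ + Δv₂ = 0.5706 + 0.9317 = 1.502 km/s.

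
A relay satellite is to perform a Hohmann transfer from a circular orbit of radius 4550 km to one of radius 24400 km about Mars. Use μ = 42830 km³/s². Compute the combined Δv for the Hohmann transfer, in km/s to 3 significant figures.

Δv = 1.50 km/s

Transfer-ellipse semi-major axis a_t = (r₁ + r₂)/2 = (4550 + 24400)/2 = 14475 km.
At r₁ the circular-orbit speed is v₁ = √(μ/r₁) = 3.0681 km/s.
On the transfer ellipse at r₁, vis-viva equation gives v_p = √[μ(2/r₁ − 1/a_t)] = 3.9834 km/s.
First burn Δv₁ = |v_p − v₁| = 0.9153 km/s.
Circular speed at r₂: v₂ = √(μ/r₂) = 1.3249 km/s.
Transfer-orbit speed at r₂: v_a = √[μ(2/r₂ − 1/a_t)] = 0.74281 km/s.
Second burn Δv₂ = |v₂ − v_a| = 0.5821 km/s.
Total Δv = Δv₁ + Δv₂ = 1.497 km/s.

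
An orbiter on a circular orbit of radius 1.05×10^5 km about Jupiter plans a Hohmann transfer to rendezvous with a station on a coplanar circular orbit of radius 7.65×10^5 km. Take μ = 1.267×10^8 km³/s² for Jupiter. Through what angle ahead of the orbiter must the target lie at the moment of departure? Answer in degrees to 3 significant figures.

Transfer-ellipse semi-major axis a_t = (r₁ + r₂)/2 = (1.050×10^5 + 7.650×10^5)/2 = 4.350×10^5 km.
Transfer time t = π√(a_t³/μ) = 80070 s.
Target angular speed ω₂ = √(μ/r₂³) = 1.682×10^-5 rad/s.
Angle swept by the target during transfer: ω₂·t = 1.347 rad = 77.18°.
The orbiter traverses 180° on the transfer ellipse, so the target must lead by 180° − 77.18° = 103°.

φ = 103°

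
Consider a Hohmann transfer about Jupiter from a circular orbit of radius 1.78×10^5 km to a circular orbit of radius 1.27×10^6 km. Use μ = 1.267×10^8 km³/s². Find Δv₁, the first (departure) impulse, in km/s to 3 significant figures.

Δv₁ = 8.66 km/s

Transfer-ellipse semi-major axis a_t = (r₁ + r₂)/2 = (1.780×10^5 + 1.270×10^6)/2 = 7.240×10^5 km.
Circular speed at r = 1.780×10^5 km: v_c = √(μ/r) = 26.6795 km/s.
Transfer-orbit speed at the same r (vis-viva, a = a_t): v_t = √[μ(2/r − 1/a_t)] = 35.3355 km/s.
Δv₁ = |v_t − v_c| = |35.3355 − 26.6795| = 8.656 km/s.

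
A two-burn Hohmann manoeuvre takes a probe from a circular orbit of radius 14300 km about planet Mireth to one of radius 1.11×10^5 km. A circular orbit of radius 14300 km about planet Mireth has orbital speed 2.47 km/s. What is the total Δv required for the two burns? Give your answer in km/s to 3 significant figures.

From the circular-orbit relation v² = μ/r at r = 14300 km: μ = v²r = (2.47)² × 14300 = 87242.9 km³/s².
Semi-major axis of the transfer orbit: a_t = (14300 + 1.110×10^5)/2 = 62650 km.
At r₁ the circular-orbit speed is v₁ = √(μ/r₁) = 2.4700 km/s.
Transfer-orbit speed at r₁ (vis-viva): v_p = √[μ(2/r₁ − 1/a_t)] = 3.2877 km/s.
First burn Δv₁ = |v_p − v₁| = 0.8177 km/s.
Circular speed at r₂: v₂ = √(μ/r₂) = 0.8866 km/s.
Transfer-orbit speed at r₂: v_a = √[μ(2/r₂ − 1/a_t)] = 0.4236 km/s.
Second burn Δv₂ = |v₂ − v_a| = 0.4630 km/s.
Total Δv = Δv₁ + Δv₂ = 1.281 km/s.

Δv = 1.28 km/s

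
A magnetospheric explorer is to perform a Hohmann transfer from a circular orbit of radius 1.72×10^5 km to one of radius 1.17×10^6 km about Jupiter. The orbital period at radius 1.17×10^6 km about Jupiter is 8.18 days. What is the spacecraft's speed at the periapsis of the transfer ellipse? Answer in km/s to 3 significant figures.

From Kepler's third law T² = 4π²r³/μ at r = 1.17×10^6 km, T = 8.18 days = 8.18 × 86400 s = 7.06752×10^5 s: μ = 4π²r³/T² = 1.26585×10^8 km³/s².
Transfer-ellipse semi-major axis a_t = (r₁ + r₂)/2 = (1.720×10^5 + 1.170×10^6)/2 = 6.710×10^5 km.
The periapsis of the transfer ellipse is at r = 1.720×10^5 km.
From the vis-viva equation, v = √[μ(2/r − 1/a_t)] = 35.82 km/s.

v = 35.8 km/s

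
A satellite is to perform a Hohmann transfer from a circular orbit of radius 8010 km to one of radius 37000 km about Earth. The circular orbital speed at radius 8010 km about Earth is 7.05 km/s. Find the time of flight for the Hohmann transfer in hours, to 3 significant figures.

t = 4.67 hours

From the circular-orbit relation v² = μ/r at r = 8010 km: μ = v²r = (7.05)² × 8010 = 3.98117×10^5 km³/s².
Semi-major axis of the transfer orbit: a_t = (8010 + 37000)/2 = 22505 km.
Half the transfer-orbit period gives t = π√(a_t³/μ) = 16810 s.
Converting: 16810 s ÷ 3600 s/hour = 4.67 hours.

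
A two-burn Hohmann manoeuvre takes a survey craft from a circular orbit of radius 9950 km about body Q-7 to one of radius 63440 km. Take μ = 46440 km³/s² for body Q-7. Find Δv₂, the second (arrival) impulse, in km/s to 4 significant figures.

The Hohmann ellipse has a_t = (r₁ + r₂)/2 = 36695 km.
On the circular orbit at r = 63440 km, v_c = √(μ/r) = 0.8556 km/s.
Transfer-orbit speed at the same r (vis-viva, a = a_t): v_t = √[μ(2/r − 1/a_t)] = 0.4455 km/s.
Δv₂ = |v_t − v_c| = |0.4455 − 0.8556| = 0.4101 km/s.

Δv₂ = 0.4101 km/s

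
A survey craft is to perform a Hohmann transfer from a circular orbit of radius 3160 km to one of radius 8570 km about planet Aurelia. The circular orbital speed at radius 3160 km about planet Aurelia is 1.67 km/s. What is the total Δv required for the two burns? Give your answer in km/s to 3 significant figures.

Δv = 0.618 km/s

From the circular-orbit relation v² = μ/r at r = 3160 km: μ = v²r = (1.67)² × 3160 = 8812.92 km³/s².
Semi-major axis of the transfer orbit: a_t = (3160 + 8570)/2 = 5865 km.
Circular speed at r₁: v₁ = √(μ/r₁) = √(8812.92/3160) = 1.6700 km/s.
Transfer-orbit speed at r₁ (v² = μ(2/r − 1/a)): v_p = √[μ(2/r₁ − 1/a_t)] = 2.0187 km/s.
First burn Δv₁ = |v_p − v₁| = 0.3487 km/s.
At r₂, v₂ = √(μ/r₂) = 1.01407 km/s.
Transfer-orbit speed at r₂: v_a = √[μ(2/r₂ − 1/a_t)] = 0.744353 km/s.
Second burn Δv₂ = |v₂ − v_a| = 0.2697 km/s.
Total Δv = Δv₁ + Δv₂ = 0.6184 km/s.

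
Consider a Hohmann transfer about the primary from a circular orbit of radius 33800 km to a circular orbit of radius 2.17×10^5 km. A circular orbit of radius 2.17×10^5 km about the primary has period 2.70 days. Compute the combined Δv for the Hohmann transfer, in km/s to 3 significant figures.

From Kepler's third law T² = 4π²r³/μ at r = 2.17×10^5 km, T = 2.70 days = 2.70 × 86400 s = 2.3328×10^5 s: μ = 4π²r³/T² = 7.41283×10^6 km³/s².
Semi-major axis of the transfer orbit: a_t = (33800 + 2.170×10^5)/2 = 1.254×10^5 km.
At r₁ the circular-orbit speed is v₁ = √(μ/r₁) = 14.809 km/s.
On the transfer ellipse at r₁, vis-viva equation gives v_p = √[μ(2/r₁ − 1/a_t)] = 19.481 km/s.
First burn Δv₁ = |v_p − v₁| = 4.672 km/s.
Circular speed at r₂: v₂ = √(μ/r₂) = 5.8447 km/s.
Transfer-orbit speed at r₂: v_a = √[μ(2/r₂ − 1/a_t)] = 3.0344 km/s.
Second burn Δv₂ = |v₂ − v_a| = 2.810 km/s.
Δv = Δv₁ + Δv₂ = 4.672 + 2.810 = 7.482 km/s.

Δv = 7.48 km/s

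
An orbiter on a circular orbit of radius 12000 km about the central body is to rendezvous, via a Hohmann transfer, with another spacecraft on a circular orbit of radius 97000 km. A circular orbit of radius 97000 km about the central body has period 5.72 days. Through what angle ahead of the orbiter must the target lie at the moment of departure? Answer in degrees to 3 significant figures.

From Kepler's third law T² = 4π²r³/μ at r = 97000 km, T = 5.72 days = 5.72 × 86400 s = 4.94208×10^5 s: μ = 4π²r³/T² = 1.47522×10^5 km³/s².
The Hohmann ellipse has a_t = (r₁ + r₂)/2 = 54500 km.
The half-period of the transfer ellipse is t = π√(a_t³/μ) = 1.041×10^5 s.
The target's mean motion on its circular orbit is ω₂ = √(μ/r₂³) = 1.271×10^-5 rad/s.
Angle swept by the target during transfer: ω₂·t = 1.3231 rad = 75.81°.
Arrival is 180° from departure on the ellipse, so φ = 180° − 75.81° = 104°.

φ = 104°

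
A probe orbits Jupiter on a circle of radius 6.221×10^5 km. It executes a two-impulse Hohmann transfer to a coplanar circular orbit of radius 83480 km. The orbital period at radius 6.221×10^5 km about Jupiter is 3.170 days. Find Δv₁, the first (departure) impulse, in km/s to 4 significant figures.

From Kepler's third law T² = 4π²r³/μ at r = 6.221×10^5 km, T = 3.170 days = 3.170 × 86400 s = 2.73888×10^5 s: μ = 4π²r³/T² = 1.26705×10^8 km³/s².
The Hohmann ellipse has a_t = (r₁ + r₂)/2 = 3.5279×10^5 km.
On the circular orbit at r = 6.221×10^5 km, v_c = √(μ/r) = 14.271 km/s.
Vis-viva on the transfer ellipse at r = 6.221×10^5 km gives v_t = √[μ(2/r − 1/a_t)] = 6.9422 km/s.
Δv₁ = |v_t − v_c| = |6.9422 − 14.271| = 7.329 km/s.

Δv₁ = 7.329 km/s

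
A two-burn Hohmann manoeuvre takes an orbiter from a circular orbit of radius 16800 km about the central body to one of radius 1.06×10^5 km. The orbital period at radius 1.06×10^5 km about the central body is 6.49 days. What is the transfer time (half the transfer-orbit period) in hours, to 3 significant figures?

From Kepler's third law T² = 4π²r³/μ at r = 1.06×10^5 km, T = 6.49 days = 6.49 × 86400 s = 5.60736×10^5 s: μ = 4π²r³/T² = 1.49541×10^5 km³/s².
Semi-major axis of the transfer orbit: a_t = (16800 + 1.060×10^5)/2 = 61400 km.
Transfer time t = π√(a_t³/μ) = π√((61400)³ / 1.49541×10^5) = 1.236×10^5 s.
Converting: 1.236×10^5 s ÷ 3600 s/hour = 34.3 hours.

t = 34.3 hours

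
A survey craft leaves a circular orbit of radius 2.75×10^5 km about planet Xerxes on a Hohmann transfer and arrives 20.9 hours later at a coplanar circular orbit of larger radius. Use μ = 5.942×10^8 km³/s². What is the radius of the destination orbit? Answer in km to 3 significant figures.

r₂ = 1.12×10^6 km

Transfer time t = 20.9 hours = 75240 s, and t = π√(a_t³/μ).
So a_t = (μ t²/π²)^(1/3) = (5.942×10^8 × (75240)² / π²)^(1/3) = 6.9852×10^5 km.
Since a_t = (r₁ + r₂)/2, r₂ = 2a_t − r₁ = 2×6.9852×10^5 − 2.750×10^5 = 1.12204×10^6 km.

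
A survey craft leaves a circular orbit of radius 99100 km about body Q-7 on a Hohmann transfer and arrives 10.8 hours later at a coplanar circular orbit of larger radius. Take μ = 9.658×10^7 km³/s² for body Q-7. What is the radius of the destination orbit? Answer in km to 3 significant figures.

r₂ = 3.92×10^5 km

Transfer time t = 10.8 hours = 38880 s, and t = π√(a_t³/μ).
So a_t = (μ t²/π²)^(1/3) = (9.658×10^7 × (38880)² / π²)^(1/3) = 2.4548×10^5 km.
Since a_t = (r₁ + r₂)/2, r₂ = 2a_t − r₁ = 2×2.4548×10^5 − 99100 = 3.9186×10^5 km.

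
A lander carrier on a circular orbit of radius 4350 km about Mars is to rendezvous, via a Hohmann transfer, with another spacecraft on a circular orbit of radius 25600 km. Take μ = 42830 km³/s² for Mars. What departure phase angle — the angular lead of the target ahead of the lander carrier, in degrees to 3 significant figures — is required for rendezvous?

φ = 99.5°

Semi-major axis of the transfer orbit: a_t = (4350 + 25600)/2 = 14975 km.
The half-period of the transfer ellipse is t = π√(a_t³/μ) = 27818 s.
Target angular speed ω₂ = √(μ/r₂³) = 5.0526×10^-5 rad/s.
Angle swept by the target during transfer: ω₂·t = 1.4055 rad = 80.53°.
Arrival is 180° from departure on the ellipse, so φ = 180° − 80.53° = 99.5°.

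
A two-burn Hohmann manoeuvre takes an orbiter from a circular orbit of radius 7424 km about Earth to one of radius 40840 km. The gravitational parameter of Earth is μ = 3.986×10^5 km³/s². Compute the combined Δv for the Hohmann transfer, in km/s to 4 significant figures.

Δv = 3.596 km/s

Semi-major axis of the transfer orbit: a_t = (7424 + 40840)/2 = 24132 km.
At r₁ the circular-orbit speed is v₁ = √(μ/r₁) = 7.327 km/s.
On the transfer ellipse at r₁, vis-viva gives v_p = √[μ(2/r₁ − 1/a_t)] = 9.532 km/s.
First burn Δv₁ = |v_p − v₁| = 2.205 km/s.
At r₂, v₂ = √(μ/r₂) = 3.124 km/s.
Transfer-orbit speed at r₂: v_a = √[μ(2/r₂ − 1/a_t)] = 1.733 km/s.
Second burn Δv₂ = |v₂ − v_a| = 1.391 km/s.
Total Δv = Δv₁ + Δv₂ = 3.596 km/s.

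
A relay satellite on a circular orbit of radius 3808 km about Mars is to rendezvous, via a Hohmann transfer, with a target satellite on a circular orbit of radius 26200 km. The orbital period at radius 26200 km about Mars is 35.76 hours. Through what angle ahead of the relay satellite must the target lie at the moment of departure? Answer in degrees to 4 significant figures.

From Kepler's third law T² = 4π²r³/μ at r = 26200 km, T = 35.76 hours = 35.76 × 3600 s = 1.28736×10^5 s: μ = 4π²r³/T² = 42841.4 km³/s².
The Hohmann ellipse has a_t = (r₁ + r₂)/2 = 15004 km.
Transfer time t = π√(a_t³/μ) = 27895 s.
The target's mean motion on its circular orbit is ω₂ = √(μ/r₂³) = 4.8807×10^-5 rad/s.
Angle swept by the target during transfer: ω₂·t = 1.3615 rad = 78.01°.
The relay satellite traverses 180° on the transfer ellipse, so the target must lead by 180° − 78.01° = 102.0°.

φ = 102.0°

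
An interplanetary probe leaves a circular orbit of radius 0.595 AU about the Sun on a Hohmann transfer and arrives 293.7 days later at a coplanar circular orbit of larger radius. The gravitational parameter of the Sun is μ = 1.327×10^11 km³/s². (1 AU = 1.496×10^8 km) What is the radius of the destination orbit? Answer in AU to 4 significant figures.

In km: r₁ = 0.595 × 1.496×10^8 = 8.9012×10^7 km.
Transfer time t = 293.7 days = 2.537568×10^7 s, and t = π√(a_t³/μ).
So a_t = (μ t²/π²)^(1/3) = (1.327×10^11 × (2.537568×10^7)² / π²)^(1/3) = 2.0534×10^8 km.
Since a_t = (r₁ + r₂)/2, r₂ = 2a_t − r₁ = 2×2.0534×10^8 − 8.9012×10^7 = 3.21668×10^8 km.
In AU: r₂ = 3.21668×10^8 / 1.496×10^8 = 2.150 AU.

r₂ = 2.150 AU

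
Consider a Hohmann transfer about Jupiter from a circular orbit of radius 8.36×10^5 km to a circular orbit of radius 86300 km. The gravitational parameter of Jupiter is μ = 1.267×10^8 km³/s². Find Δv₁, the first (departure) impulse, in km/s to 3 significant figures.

Semi-major axis of the transfer orbit: a_t = (8.360×10^5 + 86300)/2 = 4.6115×10^5 km.
Circular speed at r = 8.360×10^5 km: v_c = √(μ/r) = 12.311 km/s.
Vis-viva on the transfer ellipse at r = 8.360×10^5 km gives v_t = √[μ(2/r − 1/a_t)] = 5.3256 km/s.
Δv₁ = |v_t − v_c| = |5.3256 − 12.311| = 6.985 km/s.

Δv₁ = 6.99 km/s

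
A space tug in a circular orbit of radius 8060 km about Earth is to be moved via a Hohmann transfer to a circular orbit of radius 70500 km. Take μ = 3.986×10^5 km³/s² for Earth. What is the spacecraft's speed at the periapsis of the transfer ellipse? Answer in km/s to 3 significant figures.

v = 9.42 km/s

Semi-major axis of the transfer orbit: a_t = (8060 + 70500)/2 = 39280 km.
At periapsis, r = 8060 km.
Applying v² = μ(2/r − 1/a_t): v = 9.421 km/s.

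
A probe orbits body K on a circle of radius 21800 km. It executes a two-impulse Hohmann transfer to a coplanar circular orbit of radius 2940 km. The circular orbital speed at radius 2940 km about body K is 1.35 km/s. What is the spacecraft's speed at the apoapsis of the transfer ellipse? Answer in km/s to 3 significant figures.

From the circular-orbit relation v² = μ/r at r = 2940 km: μ = v²r = (1.35)² × 2940 = 5358.15 km³/s².
Semi-major axis of the transfer orbit: a_t = (21800 + 2940)/2 = 12370 km.
The apoapsis of the transfer ellipse is at r = 21800 km.
Vis-viva: v = √[μ(2/r − 1/a_t)] = √[5358.15 × (2/21800 − 1/12370)] = 0.2417 km/s.

v = 0.242 km/s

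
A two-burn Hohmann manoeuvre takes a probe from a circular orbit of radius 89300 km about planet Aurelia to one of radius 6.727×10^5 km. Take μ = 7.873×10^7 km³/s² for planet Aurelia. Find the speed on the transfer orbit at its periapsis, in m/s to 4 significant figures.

v = 39450 m/s

The Hohmann ellipse has a_t = (r₁ + r₂)/2 = 3.810×10^5 km.
At periapsis, r = 89300 km.
Applying v² = μ(2/r − 1/a_t): v = 39.45 km/s.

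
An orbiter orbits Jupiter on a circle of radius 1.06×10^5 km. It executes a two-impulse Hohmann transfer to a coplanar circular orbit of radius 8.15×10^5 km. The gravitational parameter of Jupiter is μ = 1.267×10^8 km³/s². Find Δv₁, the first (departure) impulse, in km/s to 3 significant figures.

The Hohmann ellipse has a_t = (r₁ + r₂)/2 = 4.605×10^5 km.
On the circular orbit at r = 1.060×10^5 km, v_c = √(μ/r) = 34.57 km/s.
Transfer-orbit speed at the same r (vis-viva, a = a_t): v_t = √[μ(2/r − 1/a_t)] = 45.99 km/s.
Δv₁ = |v_t − v_c| = |45.99 − 34.57| = 11.42 km/s.

Δv₁ = 11.4 km/s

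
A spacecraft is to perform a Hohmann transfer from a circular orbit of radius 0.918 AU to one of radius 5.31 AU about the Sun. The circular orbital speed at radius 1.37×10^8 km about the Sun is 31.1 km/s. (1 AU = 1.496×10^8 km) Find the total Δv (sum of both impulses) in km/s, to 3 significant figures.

From the circular-orbit relation v² = μ/r at r = 1.37×10^8 km: μ = v²r = (31.1)² × 1.37×10^8 = 1.32508×10^11 km³/s².
In km: r₁ = 0.918 × 1.496×10^8 = 1.373328×10^8 km; r₂ = 5.31 × 1.496×10^8 = 7.94376×10^8 km.
Semi-major axis of the transfer orbit: a_t = (1.373328×10^8 + 7.94376×10^8)/2 = 4.658544×10^8 km.
At r₁ the circular-orbit speed is v₁ = √(μ/r₁) = 31.06 km/s.
On the transfer ellipse at r₁, vis-viva gives v_p = √[μ(2/r₁ − 1/a_t)] = 40.56 km/s.
First burn Δv₁ = |v_p − v₁| = 9.500 km/s.
Circular speed at r₂: v₂ = √(μ/r₂) = 12.915 km/s.
Transfer-orbit speed at r₂: v_a = √[μ(2/r₂ − 1/a_t)] = 7.0124 km/s.
Second burn Δv₂ = |v₂ − v_a| = 5.903 km/s.
Δv = Δv₁ + Δv₂ = 9.500 + 5.903 = 15.40 km/s.

Δv = 15.4 km/s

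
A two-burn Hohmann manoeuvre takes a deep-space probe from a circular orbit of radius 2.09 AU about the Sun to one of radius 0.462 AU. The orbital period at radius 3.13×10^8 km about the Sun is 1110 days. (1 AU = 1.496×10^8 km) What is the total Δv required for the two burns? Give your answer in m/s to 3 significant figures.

Δv = 20400 m/s

From Kepler's third law T² = 4π²r³/μ at r = 3.13×10^8 km, T = 1110 days = 1110 × 86400 s = 9.5904×10^7 s: μ = 4π²r³/T² = 1.31619×10^11 km³/s².
In km: r₁ = 2.09 × 1.496×10^8 = 3.12664×10^8 km; r₂ = 0.462 × 1.496×10^8 = 6.91152×10^7 km.
Semi-major axis of the transfer orbit: a_t = (3.12664×10^8 + 6.91152×10^7)/2 = 1.908896×10^8 km.
Circular speed at r₁: v₁ = √(μ/r₁) = √(1.31619×10^11/3.12664×10^8) = 20.5173 km/s.
On the transfer ellipse at r₁, vis-viva equation gives v_a = √[μ(2/r₁ − 1/a_t)] = 12.3457 km/s.
First burn Δv₁ = |v_a − v₁| = 8.172 km/s.
Circular speed at r₂: v₂ = √(μ/r₂) = 43.64 km/s.
Transfer-orbit speed at r₂: v_p = √[μ(2/r₂ − 1/a_t)] = 55.85 km/s.
Second burn Δv₂ = |v₂ − v_p| = 12.21 km/s.
Δv = Δv₁ + Δv₂ = 8.172 + 12.21 = 20.38 km/s.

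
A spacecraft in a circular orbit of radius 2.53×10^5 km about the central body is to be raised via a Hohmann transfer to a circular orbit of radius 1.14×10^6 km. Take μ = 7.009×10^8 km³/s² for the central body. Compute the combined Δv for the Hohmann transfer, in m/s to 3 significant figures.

Semi-major axis of the transfer orbit: a_t = (2.530×10^5 + 1.140×10^6)/2 = 6.965×10^5 km.
Circular speed at r₁: v₁ = √(μ/r₁) = √(7.009×10^8/2.530×10^5) = 52.634 km/s.
Transfer-orbit speed at r₁ (vis-viva equation): v_p = √[μ(2/r₁ − 1/a_t)] = 67.338 km/s.
First burn Δv₁ = |v_p − v₁| = 14.704 km/s.
Circular speed at r₂: v₂ = √(μ/r₂) = 24.7957 km/s.
Transfer-orbit speed at r₂: v_a = √[μ(2/r₂ − 1/a_t)] = 14.9443 km/s.
Second burn Δv₂ = |v₂ − v_a| = 9.8514 km/s.
Δv = Δv₁ + Δv₂ = 14.704 + 9.8514 = 24.56 km/s.

Δv = 24600 m/s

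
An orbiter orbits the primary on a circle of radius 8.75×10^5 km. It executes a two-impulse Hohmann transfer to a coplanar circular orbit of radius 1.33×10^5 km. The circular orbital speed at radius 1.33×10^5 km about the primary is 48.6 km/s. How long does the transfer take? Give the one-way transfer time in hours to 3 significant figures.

From the circular-orbit relation v² = μ/r at r = 1.33×10^5 km: μ = v²r = (48.6)² × 1.33×10^5 = 3.14141×10^8 km³/s².
The Hohmann ellipse has a_t = (r₁ + r₂)/2 = 5.040×10^5 km.
Half the transfer-orbit period gives t = π√(a_t³/μ) = 63420 s.
Converting: 63420 s ÷ 3600 s/hour = 17.6 hours.

t = 17.6 hours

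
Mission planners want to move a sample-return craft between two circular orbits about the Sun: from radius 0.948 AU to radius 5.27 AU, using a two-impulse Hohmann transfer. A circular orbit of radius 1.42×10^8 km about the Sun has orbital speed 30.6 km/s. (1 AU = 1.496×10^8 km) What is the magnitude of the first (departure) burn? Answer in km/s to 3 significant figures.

Δv₁ = 9.25 km/s

From the circular-orbit relation v² = μ/r at r = 1.42×10^8 km: μ = v²r = (30.6)² × 1.42×10^8 = 1.32963×10^11 km³/s².
In km: r₁ = 0.948 × 1.496×10^8 = 1.418208×10^8 km; r₂ = 5.27 × 1.496×10^8 = 7.88392×10^8 km.
Transfer-ellipse semi-major axis a_t = (r₁ + r₂)/2 = (1.418208×10^8 + 7.88392×10^8)/2 = 4.651064×10^8 km.
Circular speed at r = 1.418208×10^8 km: v_c = √(μ/r) = 30.619 km/s.
Transfer-orbit speed at the same r (vis-viva, a = a_t): v_t = √[μ(2/r − 1/a_t)] = 39.865 km/s.
Δv₁ = |v_t − v_c| = |39.865 − 30.619| = 9.246 km/s.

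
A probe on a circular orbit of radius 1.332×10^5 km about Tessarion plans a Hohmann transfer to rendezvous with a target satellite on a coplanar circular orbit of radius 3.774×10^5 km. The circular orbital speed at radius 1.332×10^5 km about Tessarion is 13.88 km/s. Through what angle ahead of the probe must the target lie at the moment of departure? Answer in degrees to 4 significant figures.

φ = 79.85°

From the circular-orbit relation v² = μ/r at r = 1.332×10^5 km: μ = v²r = (13.88)² × 1.332×10^5 = 2.56616×10^7 km³/s².
The Hohmann ellipse has a_t = (r₁ + r₂)/2 = 2.553×10^5 km.
Transfer time t = π√(a_t³/μ) = 80000 s.
The target's mean motion on its circular orbit is ω₂ = √(μ/r₂³) = 2.185×10^-5 rad/s.
Angle swept by the target during transfer: ω₂·t = 1.748 rad = 100.15°.
The probe traverses 180° on the transfer ellipse, so the target must lead by 180° − 100.15° = 79.85°.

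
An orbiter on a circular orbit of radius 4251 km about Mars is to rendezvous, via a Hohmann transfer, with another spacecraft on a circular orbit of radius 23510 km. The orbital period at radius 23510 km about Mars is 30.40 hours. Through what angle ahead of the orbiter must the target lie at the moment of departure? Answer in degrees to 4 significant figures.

From Kepler's third law T² = 4π²r³/μ at r = 23510 km, T = 30.40 hours = 30.40 × 3600 s = 1.0944×10^5 s: μ = 4π²r³/T² = 42831.7 km³/s².
Transfer-ellipse semi-major axis a_t = (r₁ + r₂)/2 = (4251 + 23510)/2 = 13880.5 km.
The half-period of the transfer ellipse is t = π√(a_t³/μ) = 24824 s.
The target's mean motion on its circular orbit is ω₂ = √(μ/r₂³) = 5.7412×10^-5 rad/s.
Angle swept by the target during transfer: ω₂·t = 1.4252 rad = 81.66°.
Arrival is 180° from departure on the ellipse, so φ = 180° − 81.66° = 98.34°.

φ = 98.34°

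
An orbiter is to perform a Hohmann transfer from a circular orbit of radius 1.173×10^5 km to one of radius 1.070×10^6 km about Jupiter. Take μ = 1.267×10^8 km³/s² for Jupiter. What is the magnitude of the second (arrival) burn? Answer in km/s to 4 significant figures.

Δv₂ = 6.045 km/s

The Hohmann ellipse has a_t = (r₁ + r₂)/2 = 5.9365×10^5 km.
On the circular orbit at r = 1.070×10^6 km, v_c = √(μ/r) = 10.882 km/s.
Transfer-orbit speed at the same r (vis-viva, a = a_t): v_t = √[μ(2/r − 1/a_t)] = 4.8370 km/s.
Δv₂ = |v_t − v_c| = |4.8370 − 10.882| = 6.045 km/s.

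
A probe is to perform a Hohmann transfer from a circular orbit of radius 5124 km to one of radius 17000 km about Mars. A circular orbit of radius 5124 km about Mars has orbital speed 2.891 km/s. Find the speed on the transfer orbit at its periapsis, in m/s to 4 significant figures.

From the circular-orbit relation v² = μ/r at r = 5124 km: μ = v²r = (2.891)² × 5124 = 42825.8 km³/s².
Semi-major axis of the transfer orbit: a_t = (5124 + 17000)/2 = 11062 km.
The periapsis of the transfer ellipse is at r = 5124 km.
Vis-viva: v = √[μ(2/r − 1/a_t)] = √[42825.8 × (2/5124 − 1/11062)] = 3.584 km/s.

v = 3584 m/s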